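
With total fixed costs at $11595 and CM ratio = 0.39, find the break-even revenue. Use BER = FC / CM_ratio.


Formula: BER = Fixed Costs / Contribution Margin Ratio
BER = $11595 / 0.39
BER = $29730.77 (to the nearest cent)

$29730.77


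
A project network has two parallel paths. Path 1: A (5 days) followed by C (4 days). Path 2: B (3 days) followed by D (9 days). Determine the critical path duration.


Path 1 = 5 + 4 = 9 days
Path 2 = 3 + 9 = 12 days
Duration = max(9, 12) = 12 days

12 days


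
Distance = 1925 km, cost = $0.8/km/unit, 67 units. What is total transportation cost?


TC = dist * cost * units = 1925 * 0.8 * 67 = $103180.00

$103180.00


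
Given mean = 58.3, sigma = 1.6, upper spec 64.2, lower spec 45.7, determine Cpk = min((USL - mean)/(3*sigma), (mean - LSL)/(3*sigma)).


Cpu = (64.2 - 58.3) / (3 * 1.6) = 1.23
Cpl = (58.3 - 45.7) / (3 * 1.6) = 2.63
Cpk = min(1.23, 2.63) = 1.23

1.23


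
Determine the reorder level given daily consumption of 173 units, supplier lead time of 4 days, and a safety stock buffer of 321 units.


Formula: ROP = (Daily Demand * Lead Time) + Safety Stock
Demand during lead time = 173 * 4 = 692 units
ROP = 692 + 321 = 1013 units

1013 units


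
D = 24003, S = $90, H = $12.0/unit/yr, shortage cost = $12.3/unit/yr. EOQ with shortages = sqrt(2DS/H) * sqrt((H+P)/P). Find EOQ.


Formula: EOQ* = sqrt(2DS/H) * sqrt((H+P)/P)
Base EOQ = sqrt(2*24003*90/12.0) = 600.04 units
Correction = sqrt((12.0+12.3)/12.3) = 1.40556
EOQ* = 600.04 * 1.40556 = 843.4 units

843.4 units


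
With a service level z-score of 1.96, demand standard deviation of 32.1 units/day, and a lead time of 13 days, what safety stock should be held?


Formula: SS = z * sigma_d * sqrt(LT)
sqrt(LT) = sqrt(13) = 3.6056
SS = 1.96 * 32.1 * 3.6056
SS = 226.8 units

226.8 units


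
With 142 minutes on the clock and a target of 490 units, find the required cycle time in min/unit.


Formula: CT = Available Time / Number of Units
CT = 142 min / 490 units
CT = 0.29 min/unit

0.29 min/unit


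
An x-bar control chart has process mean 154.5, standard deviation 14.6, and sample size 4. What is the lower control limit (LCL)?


LCL = 154.5 - 3 * 14.6 / sqrt(4)

132.6


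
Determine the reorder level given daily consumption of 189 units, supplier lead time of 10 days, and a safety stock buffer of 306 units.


Formula: ROP = (Daily Demand * Lead Time) + Safety Stock
Demand during lead time = 189 * 10 = 1890 units
ROP = 1890 + 306 = 2196 units

2196 units


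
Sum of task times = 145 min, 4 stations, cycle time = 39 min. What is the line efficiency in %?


Formula: Efficiency = Sum of Task Times / (N_stations * CT) * 100
Total station capacity = 4 stations * 39 min = 156 min
Efficiency = 145 / 156 * 100 = 92.9%

92.9%


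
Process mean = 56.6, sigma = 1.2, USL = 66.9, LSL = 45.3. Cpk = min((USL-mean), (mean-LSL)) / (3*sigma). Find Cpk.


Cpu = (66.9 - 56.6) / (3 * 1.2) = 2.86
Cpl = (56.6 - 45.3) / (3 * 1.2) = 3.14
Cpk = min(2.86, 3.14) = 2.86

2.86


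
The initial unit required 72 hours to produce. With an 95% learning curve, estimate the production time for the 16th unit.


Formula: T_n = T_1 * (learning_rate)^(log2(n)) where learning_rate = rate/100
Doublings = log2(16) = 4
T_n = 72 * 0.95^4
T_n = 72 * 0.8145 = 58.6 hours

58.6 hours


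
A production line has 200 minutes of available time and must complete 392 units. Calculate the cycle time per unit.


Formula: CT = Available Time / Number of Units
CT = 200 min / 392 units
CT = 0.51 min/unit

0.51 min/unit


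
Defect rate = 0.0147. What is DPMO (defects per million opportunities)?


DPMO = defect_rate * 1000000 = 0.0147 * 1000000

14700


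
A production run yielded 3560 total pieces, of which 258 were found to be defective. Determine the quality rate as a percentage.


Formula: Quality Rate = Good Pieces / Total Pieces * 100
Good pieces = 3560 - 258 = 3302
QR = 3302 / 3560 * 100 = 92.8%

92.8%


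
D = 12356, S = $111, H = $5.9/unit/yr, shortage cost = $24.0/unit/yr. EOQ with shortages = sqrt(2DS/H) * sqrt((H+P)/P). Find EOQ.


Formula: EOQ* = sqrt(2DS/H) * sqrt((H+P)/P)
Base EOQ = sqrt(2*12356*111/5.9) = 681.85 units
Correction = sqrt((5.9+24.0)/24.0) = 1.11617
EOQ* = 681.85 * 1.11617 = 761.1 units

761.1 units


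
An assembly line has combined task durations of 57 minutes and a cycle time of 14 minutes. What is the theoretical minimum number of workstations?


Formula: N_min = ceil(Sum of Task Times / Cycle Time)
N_min = ceil(57 min / 14 min) = ceil(4.0714)
N_min = 5 stations

5


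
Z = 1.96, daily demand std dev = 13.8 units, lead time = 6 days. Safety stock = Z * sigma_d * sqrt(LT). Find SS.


Formula: SS = z * sigma_d * sqrt(LT)
sqrt(LT) = sqrt(6) = 2.4495
SS = 1.96 * 13.8 * 2.4495
SS = 66.3 units

66.3 units


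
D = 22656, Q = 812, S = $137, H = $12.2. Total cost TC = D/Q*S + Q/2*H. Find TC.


TC = 22656/812 * 137 + 812/2 * 12.2

$8775.70


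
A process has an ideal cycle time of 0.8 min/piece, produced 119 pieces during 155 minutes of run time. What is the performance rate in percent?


Formula: Performance = (Ideal CT * Total Count) / Run Time * 100
Ideal output time = 0.8 * 119 = 95.2 min
Performance = 95.2 / 155 * 100 = 61.4%

61.4%


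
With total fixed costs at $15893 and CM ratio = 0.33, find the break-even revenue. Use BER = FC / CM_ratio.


Formula: BER = Fixed Costs / Contribution Margin Ratio
BER = $15893 / 0.33
BER = $48160.61 (to the nearest cent)

$48160.61


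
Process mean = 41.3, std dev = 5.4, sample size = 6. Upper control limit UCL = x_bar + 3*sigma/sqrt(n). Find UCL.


UCL = 41.3 + 3 * 5.4 / sqrt(6)

47.91


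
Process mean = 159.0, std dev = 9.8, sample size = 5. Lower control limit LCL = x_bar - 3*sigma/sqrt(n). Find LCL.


LCL = 159.0 - 3 * 9.8 / sqrt(5)

145.85


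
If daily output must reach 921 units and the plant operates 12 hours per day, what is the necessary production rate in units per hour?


Formula: Production Rate = Daily Demand / Available Hours
Rate = 921 units/day / 12 hours/day
Rate = 76.8 units/hour

76.8 units/hour


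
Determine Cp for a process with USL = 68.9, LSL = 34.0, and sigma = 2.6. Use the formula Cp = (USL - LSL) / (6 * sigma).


Cp = (68.9 - 34.0) / (6 * 2.6)

2.24


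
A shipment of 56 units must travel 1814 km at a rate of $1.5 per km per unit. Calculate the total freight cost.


TC = dist * cost * units = 1814 * 1.5 * 56 = $152376.00

$152376.00


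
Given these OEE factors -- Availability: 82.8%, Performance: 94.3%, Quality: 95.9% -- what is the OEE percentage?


Formula: OEE = Availability * Performance * Quality / 10000
A * P = 82.8% * 94.3% / 100 = 78.08%
OEE = 78.08% * 95.9% / 100 = 74.9%

74.9%


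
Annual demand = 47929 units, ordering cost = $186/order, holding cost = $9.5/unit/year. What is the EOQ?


Formula: EOQ = sqrt(2 * D * S / H)
Numerator: 2 * 47929 * 186 = 17829588
2DS/H = 17829588 / 9.5 = 1876798.7
EOQ = sqrt(1876798.7) = 1370.0 units

1370.0 units


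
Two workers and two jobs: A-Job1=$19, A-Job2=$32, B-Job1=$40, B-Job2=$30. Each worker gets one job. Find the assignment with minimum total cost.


Option 1: A->1 + B->2 = $19 + $30 = $49
Option 2: A->2 + B->1 = $32 + $40 = $72
Min cost = min($49, $72) = $49

$49


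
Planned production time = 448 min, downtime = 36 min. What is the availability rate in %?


Formula: Availability = (Planned Time - Downtime) / Planned Time * 100
Uptime = 448 - 36 = 412 min
Availability = 412 / 448 * 100 = 92.0%

92.0%


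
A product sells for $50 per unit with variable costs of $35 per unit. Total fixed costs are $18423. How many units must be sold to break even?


Formula: BEQ = Fixed Costs / (Price - Variable Cost)
Contribution margin = $50 - $35 = $15/unit
BEQ = ceil($18423 / $15/unit) = ceil(1228.2) = 1229 units

1229 units


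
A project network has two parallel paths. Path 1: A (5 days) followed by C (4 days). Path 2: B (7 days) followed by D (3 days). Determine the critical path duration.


Path 1 = 5 + 4 = 9 days
Path 2 = 7 + 3 = 10 days
Duration = max(9, 10) = 10 days

10 days


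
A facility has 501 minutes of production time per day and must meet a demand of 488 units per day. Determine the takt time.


Formula: Takt Time = Available Production Time / Customer Demand
Takt = 501 min/day / 488 units/day
Takt = 1.03 min/unit

1.03 min/unit


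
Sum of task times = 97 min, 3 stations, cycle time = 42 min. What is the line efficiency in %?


Formula: Efficiency = Sum of Task Times / (N_stations * CT) * 100
Total station capacity = 3 stations * 42 min = 126 min
Efficiency = 97 / 126 * 100 = 77.0%

77.0%


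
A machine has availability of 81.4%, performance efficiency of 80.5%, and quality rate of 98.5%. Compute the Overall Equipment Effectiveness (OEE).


Formula: OEE = Availability * Performance * Quality / 10000
A * P = 81.4% * 80.5% / 100 = 65.53%
OEE = 65.53% * 98.5% / 100 = 64.5%

64.5%


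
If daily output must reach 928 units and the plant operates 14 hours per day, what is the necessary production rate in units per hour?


Formula: Production Rate = Daily Demand / Available Hours
Rate = 928 units/day / 14 hours/day
Rate = 66.3 units/hour

66.3 units/hour


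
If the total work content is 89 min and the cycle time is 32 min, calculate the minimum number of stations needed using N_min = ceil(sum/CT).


Formula: N_min = ceil(Sum of Task Times / Cycle Time)
N_min = ceil(89 min / 32 min) = ceil(2.7812)
N_min = 3 stations

3


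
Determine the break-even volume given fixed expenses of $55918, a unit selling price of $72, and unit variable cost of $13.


Formula: BEQ = Fixed Costs / (Price - Variable Cost)
Contribution margin = $72 - $13 = $59/unit
BEQ = ceil($55918 / $59/unit) = ceil(947.76) = 948 units

948 units


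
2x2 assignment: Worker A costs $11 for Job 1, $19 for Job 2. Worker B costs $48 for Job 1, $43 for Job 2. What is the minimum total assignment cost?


Option 1: A->1 + B->2 = $11 + $43 = $54
Option 2: A->2 + B->1 = $19 + $48 = $67
Min cost = min($54, $67) = $54

$54


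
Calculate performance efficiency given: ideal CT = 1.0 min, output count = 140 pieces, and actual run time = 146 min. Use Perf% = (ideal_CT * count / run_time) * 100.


Formula: Performance = (Ideal CT * Total Count) / Run Time * 100
Ideal output time = 1.0 * 140 = 140.0 min
Performance = 140.0 / 146 * 100 = 95.9%

95.9%


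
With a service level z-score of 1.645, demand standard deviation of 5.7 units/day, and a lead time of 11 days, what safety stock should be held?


Formula: SS = z * sigma_d * sqrt(LT)
sqrt(LT) = sqrt(11) = 3.3166
SS = 1.645 * 5.7 * 3.3166
SS = 31.1 units

31.1 units


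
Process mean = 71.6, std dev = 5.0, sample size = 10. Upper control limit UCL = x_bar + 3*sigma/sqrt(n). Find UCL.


UCL = 71.6 + 3 * 5.0 / sqrt(10)

76.34


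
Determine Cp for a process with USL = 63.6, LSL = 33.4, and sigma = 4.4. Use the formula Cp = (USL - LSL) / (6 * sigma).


Cp = (63.6 - 33.4) / (6 * 4.4)

1.14


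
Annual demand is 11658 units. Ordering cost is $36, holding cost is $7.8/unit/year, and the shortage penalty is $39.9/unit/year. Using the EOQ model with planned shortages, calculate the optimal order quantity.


Formula: EOQ* = sqrt(2DS/H) * sqrt((H+P)/P)
Base EOQ = sqrt(2*11658*36/7.8) = 328.04 units
Correction = sqrt((7.8+39.9)/39.9) = 1.09338
EOQ* = 328.04 * 1.09338 = 358.7 units

358.7 units


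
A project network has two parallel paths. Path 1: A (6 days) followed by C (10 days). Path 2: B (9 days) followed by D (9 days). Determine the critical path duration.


Path 1 = 6 + 10 = 16 days
Path 2 = 9 + 9 = 18 days
Duration = max(16, 18) = 18 days

18 days


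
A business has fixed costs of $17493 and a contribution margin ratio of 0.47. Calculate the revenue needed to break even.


Formula: BER = Fixed Costs / Contribution Margin Ratio
BER = $17493 / 0.47
BER = $37219.15 (to the nearest cent)

$37219.15


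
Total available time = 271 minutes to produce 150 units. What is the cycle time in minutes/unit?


Formula: CT = Available Time / Number of Units
CT = 271 min / 150 units
CT = 1.81 min/unit

1.81 min/unit


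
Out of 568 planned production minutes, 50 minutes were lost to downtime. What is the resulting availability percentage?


Formula: Availability = (Planned Time - Downtime) / Planned Time * 100
Uptime = 568 - 50 = 518 min
Availability = 518 / 568 * 100 = 91.2%

91.2%


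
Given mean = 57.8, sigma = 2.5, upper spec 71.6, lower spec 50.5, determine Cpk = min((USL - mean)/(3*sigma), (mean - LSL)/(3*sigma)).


Cpu = (71.6 - 57.8) / (3 * 2.5) = 1.84
Cpl = (57.8 - 50.5) / (3 * 2.5) = 0.97
Cpk = min(1.84, 0.97) = 0.97

0.97


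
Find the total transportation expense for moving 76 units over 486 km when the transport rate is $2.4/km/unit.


TC = dist * cost * units = 486 * 2.4 * 76 = $88646.40

$88646.40


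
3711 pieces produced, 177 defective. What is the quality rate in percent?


Formula: Quality Rate = Good Pieces / Total Pieces * 100
Good pieces = 3711 - 177 = 3534
QR = 3534 / 3711 * 100 = 95.2%

95.2%


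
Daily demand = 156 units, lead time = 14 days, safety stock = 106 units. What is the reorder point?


Formula: ROP = (Daily Demand * Lead Time) + Safety Stock
Demand during lead time = 156 * 14 = 2184 units
ROP = 2184 + 106 = 2290 units

2290 units


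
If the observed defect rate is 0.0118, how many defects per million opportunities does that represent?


DPMO = defect_rate * 1000000 = 0.0118 * 1000000

11800


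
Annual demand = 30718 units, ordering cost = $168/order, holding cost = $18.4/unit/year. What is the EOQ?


Formula: EOQ = sqrt(2 * D * S / H)
Numerator: 2 * 30718 * 168 = 10321248
2DS/H = 10321248 / 18.4 = 560937.4
EOQ = sqrt(560937.4) = 749.0 units

749.0 units


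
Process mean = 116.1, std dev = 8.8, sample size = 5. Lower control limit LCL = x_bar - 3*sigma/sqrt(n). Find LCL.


LCL = 116.1 - 3 * 8.8 / sqrt(5)

104.29


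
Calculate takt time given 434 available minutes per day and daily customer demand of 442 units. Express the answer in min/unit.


Formula: Takt Time = Available Production Time / Customer Demand
Takt = 434 min/day / 442 units/day
Takt = 0.98 min/unit

0.98 min/unit


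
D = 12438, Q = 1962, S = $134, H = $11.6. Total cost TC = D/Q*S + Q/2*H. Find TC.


TC = 12438/1962 * 134 + 1962/2 * 11.6

$12229.09


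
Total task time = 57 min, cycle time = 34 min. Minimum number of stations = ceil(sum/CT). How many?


Formula: N_min = ceil(Sum of Task Times / Cycle Time)
N_min = ceil(57 min / 34 min) = ceil(1.6765)
N_min = 2 stations

2


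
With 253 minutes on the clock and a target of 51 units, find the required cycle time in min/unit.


Formula: CT = Available Time / Number of Units
CT = 253 min / 51 units
CT = 4.96 min/unit

4.96 min/unit


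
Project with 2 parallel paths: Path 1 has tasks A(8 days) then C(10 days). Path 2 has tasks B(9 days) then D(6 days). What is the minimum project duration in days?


Path 1 = 8 + 10 = 18 days
Path 2 = 9 + 6 = 15 days
Duration = max(18, 15) = 18 days

18 days


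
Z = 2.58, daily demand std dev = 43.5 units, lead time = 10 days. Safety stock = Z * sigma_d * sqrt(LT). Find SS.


Formula: SS = z * sigma_d * sqrt(LT)
sqrt(LT) = sqrt(10) = 3.1623
SS = 2.58 * 43.5 * 3.1623
SS = 354.9 units

354.9 units


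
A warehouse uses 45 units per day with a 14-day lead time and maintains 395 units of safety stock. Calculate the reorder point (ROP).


Formula: ROP = (Daily Demand * Lead Time) + Safety Stock
Demand during lead time = 45 * 14 = 630 units
ROP = 630 + 395 = 1025 units

1025 units


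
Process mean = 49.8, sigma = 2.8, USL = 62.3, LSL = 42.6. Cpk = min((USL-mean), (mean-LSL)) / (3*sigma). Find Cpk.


Cpu = (62.3 - 49.8) / (3 * 2.8) = 1.49
Cpl = (49.8 - 42.6) / (3 * 2.8) = 0.86
Cpk = min(1.49, 0.86) = 0.86

0.86


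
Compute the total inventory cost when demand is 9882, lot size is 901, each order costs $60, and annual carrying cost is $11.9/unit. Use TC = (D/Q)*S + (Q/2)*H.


TC = 9882/901 * 60 + 901/2 * 11.9

$6019.02


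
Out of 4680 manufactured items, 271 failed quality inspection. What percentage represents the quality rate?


Formula: Quality Rate = Good Pieces / Total Pieces * 100
Good pieces = 4680 - 271 = 4409
QR = 4409 / 4680 * 100 = 94.2%

94.2%


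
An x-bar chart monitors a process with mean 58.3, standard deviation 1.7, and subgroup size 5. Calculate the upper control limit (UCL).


UCL = 58.3 + 3 * 1.7 / sqrt(5)

60.58


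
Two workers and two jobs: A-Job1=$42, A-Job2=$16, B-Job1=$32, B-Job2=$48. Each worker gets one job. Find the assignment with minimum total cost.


Option 1: A->1 + B->2 = $42 + $48 = $90
Option 2: A->2 + B->1 = $16 + $32 = $48
Min cost = min($90, $48) = $48

$48


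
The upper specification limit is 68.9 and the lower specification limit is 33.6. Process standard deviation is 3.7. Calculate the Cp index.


Cp = (68.9 - 33.6) / (6 * 3.7)

1.59


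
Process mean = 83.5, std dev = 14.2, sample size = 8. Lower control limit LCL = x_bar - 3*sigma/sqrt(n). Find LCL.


LCL = 83.5 - 3 * 14.2 / sqrt(8)

68.44


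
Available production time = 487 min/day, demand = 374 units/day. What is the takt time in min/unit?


Formula: Takt Time = Available Production Time / Customer Demand
Takt = 487 min/day / 374 units/day
Takt = 1.3 min/unit

1.3 min/unit


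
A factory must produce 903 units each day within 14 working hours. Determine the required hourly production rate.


Formula: Production Rate = Daily Demand / Available Hours
Rate = 903 units/day / 14 hours/day
Rate = 64.5 units/hour

64.5 units/hour


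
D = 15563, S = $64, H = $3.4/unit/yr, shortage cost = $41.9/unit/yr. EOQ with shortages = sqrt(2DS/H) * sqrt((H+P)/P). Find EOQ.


Formula: EOQ* = sqrt(2DS/H) * sqrt((H+P)/P)
Base EOQ = sqrt(2*15563*64/3.4) = 765.44 units
Correction = sqrt((3.4+41.9)/41.9) = 1.03978
EOQ* = 765.44 * 1.03978 = 795.9 units

795.9 units


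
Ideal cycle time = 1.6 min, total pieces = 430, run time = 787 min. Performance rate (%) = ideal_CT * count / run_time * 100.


Formula: Performance = (Ideal CT * Total Count) / Run Time * 100
Ideal output time = 1.6 * 430 = 688.0 min
Performance = 688.0 / 787 * 100 = 87.4%

87.4%


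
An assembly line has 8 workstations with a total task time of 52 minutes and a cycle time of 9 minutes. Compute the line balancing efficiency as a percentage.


Formula: Efficiency = Sum of Task Times / (N_stations * CT) * 100
Total station capacity = 8 stations * 9 min = 72 min
Efficiency = 52 / 72 * 100 = 72.2%

72.2%


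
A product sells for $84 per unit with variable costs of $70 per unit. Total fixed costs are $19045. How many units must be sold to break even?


Formula: BEQ = Fixed Costs / (Price - Variable Cost)
Contribution margin = $84 - $70 = $14/unit
BEQ = ceil($19045 / $14/unit) = ceil(1360.36) = 1361 units

1361 units


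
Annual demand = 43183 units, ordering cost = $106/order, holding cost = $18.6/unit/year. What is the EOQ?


Formula: EOQ = sqrt(2 * D * S / H)
Numerator: 2 * 43183 * 106 = 9154796
2DS/H = 9154796 / 18.6 = 492193.3
EOQ = sqrt(492193.3) = 701.6 units

701.6 units


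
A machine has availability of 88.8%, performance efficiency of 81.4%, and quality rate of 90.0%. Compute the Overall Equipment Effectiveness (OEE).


Formula: OEE = Availability * Performance * Quality / 10000
A * P = 88.8% * 81.4% / 100 = 72.28%
OEE = 72.28% * 90.0% / 100 = 65.1%

65.1%


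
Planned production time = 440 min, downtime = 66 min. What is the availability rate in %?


Formula: Availability = (Planned Time - Downtime) / Planned Time * 100
Uptime = 440 - 66 = 374 min
Availability = 374 / 440 * 100 = 85.0%

85.0%


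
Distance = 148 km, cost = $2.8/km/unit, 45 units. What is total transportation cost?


TC = dist * cost * units = 148 * 2.8 * 45 = $18648.00

$18648.00


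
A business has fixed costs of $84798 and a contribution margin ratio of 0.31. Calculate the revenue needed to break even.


Formula: BER = Fixed Costs / Contribution Margin Ratio
BER = $84798 / 0.31
BER = $273541.94 (to the nearest cent)

$273541.94


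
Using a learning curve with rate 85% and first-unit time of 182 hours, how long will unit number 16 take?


Formula: T_n = T_1 * (learning_rate)^(log2(n)) where learning_rate = rate/100
Doublings = log2(16) = 4
T_n = 182 * 0.85^4
T_n = 182 * 0.522 = 95.0 hours

95.0 hours


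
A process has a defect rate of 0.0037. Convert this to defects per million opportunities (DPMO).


DPMO = defect_rate * 1000000 = 0.0037 * 1000000

3700


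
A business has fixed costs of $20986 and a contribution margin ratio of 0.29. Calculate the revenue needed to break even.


Formula: BER = Fixed Costs / Contribution Margin Ratio
BER = $20986 / 0.29
BER = $72365.52 (to the nearest cent)

$72365.52


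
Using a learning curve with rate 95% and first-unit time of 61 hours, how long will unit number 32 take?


Formula: T_n = T_1 * (learning_rate)^(log2(n)) where learning_rate = rate/100
Doublings = log2(32) = 5
T_n = 61 * 0.95^5
T_n = 61 * 0.7738 = 47.2 hours

47.2 hours


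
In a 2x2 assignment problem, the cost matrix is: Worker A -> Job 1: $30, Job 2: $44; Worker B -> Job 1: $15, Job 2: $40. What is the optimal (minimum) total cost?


Option 1: A->1 + B->2 = $30 + $40 = $70
Option 2: A->2 + B->1 = $44 + $15 = $59
Min cost = min($70, $59) = $59

$59


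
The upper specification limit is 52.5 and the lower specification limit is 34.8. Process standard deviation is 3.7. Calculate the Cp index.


Cp = (52.5 - 34.8) / (6 * 3.7)

0.8


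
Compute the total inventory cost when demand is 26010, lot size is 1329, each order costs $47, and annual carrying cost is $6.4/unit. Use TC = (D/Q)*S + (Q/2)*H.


TC = 26010/1329 * 47 + 1329/2 * 6.4

$5172.64


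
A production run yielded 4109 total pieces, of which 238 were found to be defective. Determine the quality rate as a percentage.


Formula: Quality Rate = Good Pieces / Total Pieces * 100
Good pieces = 4109 - 238 = 3871
QR = 3871 / 4109 * 100 = 94.2%

94.2%


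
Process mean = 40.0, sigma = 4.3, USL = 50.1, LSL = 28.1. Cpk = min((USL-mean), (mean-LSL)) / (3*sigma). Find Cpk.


Cpu = (50.1 - 40.0) / (3 * 4.3) = 0.78
Cpl = (40.0 - 28.1) / (3 * 4.3) = 0.92
Cpk = min(0.78, 0.92) = 0.78

0.78


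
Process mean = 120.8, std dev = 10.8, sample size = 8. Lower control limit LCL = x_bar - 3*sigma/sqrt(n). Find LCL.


LCL = 120.8 - 3 * 10.8 / sqrt(8)

109.34


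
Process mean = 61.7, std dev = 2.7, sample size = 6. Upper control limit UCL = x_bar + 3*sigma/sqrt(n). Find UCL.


UCL = 61.7 + 3 * 2.7 / sqrt(6)

65.01


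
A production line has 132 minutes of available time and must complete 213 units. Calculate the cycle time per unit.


Formula: CT = Available Time / Number of Units
CT = 132 min / 213 units
CT = 0.62 min/unit

0.62 min/unit


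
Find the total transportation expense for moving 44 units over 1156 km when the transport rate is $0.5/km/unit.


TC = dist * cost * units = 1156 * 0.5 * 44 = $25432.00

$25432.00


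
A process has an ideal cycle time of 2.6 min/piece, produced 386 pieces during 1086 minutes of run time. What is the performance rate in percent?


Formula: Performance = (Ideal CT * Total Count) / Run Time * 100
Ideal output time = 2.6 * 386 = 1003.6 min
Performance = 1003.6 / 1086 * 100 = 92.4%

92.4%


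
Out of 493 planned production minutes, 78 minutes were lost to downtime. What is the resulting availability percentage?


Formula: Availability = (Planned Time - Downtime) / Planned Time * 100
Uptime = 493 - 78 = 415 min
Availability = 415 / 493 * 100 = 84.2%

84.2%


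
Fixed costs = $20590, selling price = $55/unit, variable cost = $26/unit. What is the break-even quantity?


Formula: BEQ = Fixed Costs / (Price - Variable Cost)
Contribution margin = $55 - $26 = $29/unit
BEQ = ceil($20590 / $29/unit) = ceil(710.0) = 710 units

710 units


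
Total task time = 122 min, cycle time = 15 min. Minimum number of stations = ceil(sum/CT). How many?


Formula: N_min = ceil(Sum of Task Times / Cycle Time)
N_min = ceil(122 min / 15 min) = ceil(8.1333)
N_min = 9 stations

9


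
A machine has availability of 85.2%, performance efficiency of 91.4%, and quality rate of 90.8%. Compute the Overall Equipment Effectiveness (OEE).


Formula: OEE = Availability * Performance * Quality / 10000
A * P = 85.2% * 91.4% / 100 = 77.87%
OEE = 77.87% * 90.8% / 100 = 70.7%

70.7%


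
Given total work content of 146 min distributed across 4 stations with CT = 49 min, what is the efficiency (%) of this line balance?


Formula: Efficiency = Sum of Task Times / (N_stations * CT) * 100
Total station capacity = 4 stations * 49 min = 196 min
Efficiency = 146 / 196 * 100 = 74.5%

74.5%


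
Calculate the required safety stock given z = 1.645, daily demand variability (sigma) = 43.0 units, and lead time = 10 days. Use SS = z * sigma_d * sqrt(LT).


Formula: SS = z * sigma_d * sqrt(LT)
sqrt(LT) = sqrt(10) = 3.1623
SS = 1.645 * 43.0 * 3.1623
SS = 223.7 units

223.7 units


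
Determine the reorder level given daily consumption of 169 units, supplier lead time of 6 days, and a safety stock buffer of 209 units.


Formula: ROP = (Daily Demand * Lead Time) + Safety Stock
Demand during lead time = 169 * 6 = 1014 units
ROP = 1014 + 209 = 1223 units

1223 units


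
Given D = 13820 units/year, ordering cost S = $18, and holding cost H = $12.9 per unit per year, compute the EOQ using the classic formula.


Formula: EOQ = sqrt(2 * D * S / H)
Numerator: 2 * 13820 * 18 = 497520
2DS/H = 497520 / 12.9 = 38567.4
EOQ = sqrt(38567.4) = 196.4 units

196.4 units


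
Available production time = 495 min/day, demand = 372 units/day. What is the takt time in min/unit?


Formula: Takt Time = Available Production Time / Customer Demand
Takt = 495 min/day / 372 units/day
Takt = 1.33 min/unit

1.33 min/unit


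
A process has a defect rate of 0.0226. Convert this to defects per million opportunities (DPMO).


DPMO = defect_rate * 1000000 = 0.0226 * 1000000

22600


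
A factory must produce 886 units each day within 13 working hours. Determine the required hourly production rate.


Formula: Production Rate = Daily Demand / Available Hours
Rate = 886 units/day / 13 hours/day
Rate = 68.2 units/hour

68.2 units/hour


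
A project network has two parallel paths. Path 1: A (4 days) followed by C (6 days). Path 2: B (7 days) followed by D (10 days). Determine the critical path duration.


Path 1 = 4 + 6 = 10 days
Path 2 = 7 + 10 = 17 days
Duration = max(10, 17) = 17 days

17 days


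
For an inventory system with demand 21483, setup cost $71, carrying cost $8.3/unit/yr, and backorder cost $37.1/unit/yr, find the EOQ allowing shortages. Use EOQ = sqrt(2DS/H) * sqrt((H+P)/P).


Formula: EOQ* = sqrt(2DS/H) * sqrt((H+P)/P)
Base EOQ = sqrt(2*21483*71/8.3) = 606.25 units
Correction = sqrt((8.3+37.1)/37.1) = 1.10622
EOQ* = 606.25 * 1.10622 = 670.6 units

670.6 units


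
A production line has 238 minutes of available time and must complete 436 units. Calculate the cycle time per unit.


Formula: CT = Available Time / Number of Units
CT = 238 min / 436 units
CT = 0.55 min/unit

0.55 min/unit


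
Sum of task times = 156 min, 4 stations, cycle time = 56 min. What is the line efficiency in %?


Formula: Efficiency = Sum of Task Times / (N_stations * CT) * 100
Total station capacity = 4 stations * 56 min = 224 min
Efficiency = 156 / 224 * 100 = 69.6%

69.6%


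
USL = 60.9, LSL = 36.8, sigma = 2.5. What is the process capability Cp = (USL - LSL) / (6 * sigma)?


Cp = (60.9 - 36.8) / (6 * 2.5)

1.61


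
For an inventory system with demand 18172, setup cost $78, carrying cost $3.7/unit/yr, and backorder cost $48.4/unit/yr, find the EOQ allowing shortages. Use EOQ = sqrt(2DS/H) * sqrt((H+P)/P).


Formula: EOQ* = sqrt(2DS/H) * sqrt((H+P)/P)
Base EOQ = sqrt(2*18172*78/3.7) = 875.31 units
Correction = sqrt((3.7+48.4)/48.4) = 1.03752
EOQ* = 875.31 * 1.03752 = 908.2 units

908.2 units


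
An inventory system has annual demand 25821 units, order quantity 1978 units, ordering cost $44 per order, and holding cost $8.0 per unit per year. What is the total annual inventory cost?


TC = 25821/1978 * 44 + 1978/2 * 8.0

$8486.38


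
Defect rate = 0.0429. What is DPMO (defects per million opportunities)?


DPMO = defect_rate * 1000000 = 0.0429 * 1000000

42900


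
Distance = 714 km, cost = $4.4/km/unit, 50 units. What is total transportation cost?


TC = dist * cost * units = 714 * 4.4 * 50 = $157080.00

$157080.00


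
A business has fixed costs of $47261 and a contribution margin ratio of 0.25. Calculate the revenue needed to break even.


Formula: BER = Fixed Costs / Contribution Margin Ratio
BER = $47261 / 0.25
BER = $189044.00 (to the nearest cent)

$189044.00


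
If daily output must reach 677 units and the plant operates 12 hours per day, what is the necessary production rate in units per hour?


Formula: Production Rate = Daily Demand / Available Hours
Rate = 677 units/day / 12 hours/day
Rate = 56.4 units/hour

56.4 units/hour


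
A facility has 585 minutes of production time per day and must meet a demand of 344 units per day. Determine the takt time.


Formula: Takt Time = Available Production Time / Customer Demand
Takt = 585 min/day / 344 units/day
Takt = 1.7 min/unit

1.7 min/unit


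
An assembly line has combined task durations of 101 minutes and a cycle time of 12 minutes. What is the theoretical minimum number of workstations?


Formula: N_min = ceil(Sum of Task Times / Cycle Time)
N_min = ceil(101 min / 12 min) = ceil(8.4167)
N_min = 9 stations

9


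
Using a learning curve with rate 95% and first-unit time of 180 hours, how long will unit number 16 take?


Formula: T_n = T_1 * (learning_rate)^(log2(n)) where learning_rate = rate/100
Doublings = log2(16) = 4
T_n = 180 * 0.95^4
T_n = 180 * 0.8145 = 146.6 hours

146.6 hours


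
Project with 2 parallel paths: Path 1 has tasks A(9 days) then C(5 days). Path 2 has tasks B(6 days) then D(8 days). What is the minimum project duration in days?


Path 1 = 9 + 5 = 14 days
Path 2 = 6 + 8 = 14 days
Duration = max(14, 14) = 14 days

14 days


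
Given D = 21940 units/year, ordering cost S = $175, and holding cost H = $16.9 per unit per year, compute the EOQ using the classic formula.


Formula: EOQ = sqrt(2 * D * S / H)
Numerator: 2 * 21940 * 175 = 7679000
2DS/H = 7679000 / 16.9 = 454378.7
EOQ = sqrt(454378.7) = 674.1 units

674.1 units


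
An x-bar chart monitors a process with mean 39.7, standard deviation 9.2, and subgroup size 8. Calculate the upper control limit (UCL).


UCL = 39.7 + 3 * 9.2 / sqrt(8)

49.46


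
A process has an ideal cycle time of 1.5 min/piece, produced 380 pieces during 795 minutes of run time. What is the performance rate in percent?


Formula: Performance = (Ideal CT * Total Count) / Run Time * 100
Ideal output time = 1.5 * 380 = 570.0 min
Performance = 570.0 / 795 * 100 = 71.7%

71.7%


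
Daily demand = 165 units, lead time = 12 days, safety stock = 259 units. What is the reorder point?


Formula: ROP = (Daily Demand * Lead Time) + Safety Stock
Demand during lead time = 165 * 12 = 1980 units
ROP = 1980 + 259 = 2239 units

2239 units


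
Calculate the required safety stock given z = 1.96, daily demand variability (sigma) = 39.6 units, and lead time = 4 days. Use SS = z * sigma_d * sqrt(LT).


Formula: SS = z * sigma_d * sqrt(LT)
sqrt(LT) = sqrt(4) = 2.0
SS = 1.96 * 39.6 * 2.0
SS = 155.2 units

155.2 units


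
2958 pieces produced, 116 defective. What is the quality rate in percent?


Formula: Quality Rate = Good Pieces / Total Pieces * 100
Good pieces = 2958 - 116 = 2842
QR = 2842 / 2958 * 100 = 96.1%

96.1%


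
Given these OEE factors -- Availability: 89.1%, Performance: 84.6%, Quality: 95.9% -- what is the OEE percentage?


Formula: OEE = Availability * Performance * Quality / 10000
A * P = 89.1% * 84.6% / 100 = 75.38%
OEE = 75.38% * 95.9% / 100 = 72.3%

72.3%


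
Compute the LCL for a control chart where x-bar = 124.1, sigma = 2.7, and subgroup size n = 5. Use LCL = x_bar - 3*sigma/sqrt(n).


LCL = 124.1 - 3 * 2.7 / sqrt(5)

120.48


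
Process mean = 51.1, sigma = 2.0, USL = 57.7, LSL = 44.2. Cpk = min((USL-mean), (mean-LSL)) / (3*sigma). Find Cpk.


Cpu = (57.7 - 51.1) / (3 * 2.0) = 1.1
Cpl = (51.1 - 44.2) / (3 * 2.0) = 1.15
Cpk = min(1.1, 1.15) = 1.1

1.1


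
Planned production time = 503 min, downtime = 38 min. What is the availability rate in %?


Formula: Availability = (Planned Time - Downtime) / Planned Time * 100
Uptime = 503 - 38 = 465 min
Availability = 465 / 503 * 100 = 92.4%

92.4%


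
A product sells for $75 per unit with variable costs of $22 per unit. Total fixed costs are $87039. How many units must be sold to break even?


Formula: BEQ = Fixed Costs / (Price - Variable Cost)
Contribution margin = $75 - $22 = $53/unit
BEQ = ceil($87039 / $53/unit) = ceil(1642.25) = 1643 units

1643 units


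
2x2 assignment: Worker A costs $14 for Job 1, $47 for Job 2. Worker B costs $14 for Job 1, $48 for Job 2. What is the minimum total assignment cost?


Option 1: A->1 + B->2 = $14 + $48 = $62
Option 2: A->2 + B->1 = $47 + $14 = $61
Min cost = min($62, $61) = $61

$61


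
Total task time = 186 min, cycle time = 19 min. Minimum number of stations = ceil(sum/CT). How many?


Formula: N_min = ceil(Sum of Task Times / Cycle Time)
N_min = ceil(186 min / 19 min) = ceil(9.7895)
N_min = 10 stations

10


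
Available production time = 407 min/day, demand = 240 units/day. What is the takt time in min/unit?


Formula: Takt Time = Available Production Time / Customer Demand
Takt = 407 min/day / 240 units/day
Takt = 1.7 min/unit

1.7 min/unit


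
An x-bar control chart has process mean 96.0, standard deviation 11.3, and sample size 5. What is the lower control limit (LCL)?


LCL = 96.0 - 3 * 11.3 / sqrt(5)

80.84


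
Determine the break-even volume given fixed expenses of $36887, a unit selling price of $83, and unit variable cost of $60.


Formula: BEQ = Fixed Costs / (Price - Variable Cost)
Contribution margin = $83 - $60 = $23/unit
BEQ = ceil($36887 / $23/unit) = ceil(1603.78) = 1604 units

1604 units


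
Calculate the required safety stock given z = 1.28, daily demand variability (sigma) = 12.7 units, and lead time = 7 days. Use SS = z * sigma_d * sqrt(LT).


Formula: SS = z * sigma_d * sqrt(LT)
sqrt(LT) = sqrt(7) = 2.6458
SS = 1.28 * 12.7 * 2.6458
SS = 43.0 units

43.0 units


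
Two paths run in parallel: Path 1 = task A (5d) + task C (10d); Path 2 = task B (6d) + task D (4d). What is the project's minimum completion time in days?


Path 1 = 5 + 10 = 15 days
Path 2 = 6 + 4 = 10 days
Duration = max(15, 10) = 15 days

15 days


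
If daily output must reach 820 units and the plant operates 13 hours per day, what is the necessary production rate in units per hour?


Formula: Production Rate = Daily Demand / Available Hours
Rate = 820 units/day / 13 hours/day
Rate = 63.1 units/hour

63.1 units/hour


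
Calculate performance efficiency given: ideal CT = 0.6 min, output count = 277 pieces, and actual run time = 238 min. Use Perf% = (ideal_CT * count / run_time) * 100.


Formula: Performance = (Ideal CT * Total Count) / Run Time * 100
Ideal output time = 0.6 * 277 = 166.2 min
Performance = 166.2 / 238 * 100 = 69.8%

69.8%


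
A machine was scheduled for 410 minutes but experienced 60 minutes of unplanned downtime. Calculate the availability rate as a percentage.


Formula: Availability = (Planned Time - Downtime) / Planned Time * 100
Uptime = 410 - 60 = 350 min
Availability = 350 / 410 * 100 = 85.4%

85.4%


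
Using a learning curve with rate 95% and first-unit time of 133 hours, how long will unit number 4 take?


Formula: T_n = T_1 * (learning_rate)^(log2(n)) where learning_rate = rate/100
Doublings = log2(4) = 2
T_n = 133 * 0.95^2
T_n = 133 * 0.9025 = 120.0 hours

120.0 hours


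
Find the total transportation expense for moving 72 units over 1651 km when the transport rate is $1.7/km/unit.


TC = dist * cost * units = 1651 * 1.7 * 72 = $202082.40

$202082.40


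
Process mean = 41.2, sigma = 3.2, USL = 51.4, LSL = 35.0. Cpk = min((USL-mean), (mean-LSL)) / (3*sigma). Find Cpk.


Cpu = (51.4 - 41.2) / (3 * 3.2) = 1.06
Cpl = (41.2 - 35.0) / (3 * 3.2) = 0.65
Cpk = min(1.06, 0.65) = 0.65

0.65


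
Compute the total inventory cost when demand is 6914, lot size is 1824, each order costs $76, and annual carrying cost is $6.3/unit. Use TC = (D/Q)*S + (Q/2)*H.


TC = 6914/1824 * 76 + 1824/2 * 6.3

$6033.68


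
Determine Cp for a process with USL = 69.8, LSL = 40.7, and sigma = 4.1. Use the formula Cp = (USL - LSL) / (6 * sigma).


Cp = (69.8 - 40.7) / (6 * 4.1)

1.18


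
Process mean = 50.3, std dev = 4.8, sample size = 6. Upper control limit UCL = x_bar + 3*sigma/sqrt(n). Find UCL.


UCL = 50.3 + 3 * 4.8 / sqrt(6)

56.18


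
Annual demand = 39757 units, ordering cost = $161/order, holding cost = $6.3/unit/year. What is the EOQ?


Formula: EOQ = sqrt(2 * D * S / H)
Numerator: 2 * 39757 * 161 = 12801754
2DS/H = 12801754 / 6.3 = 2032024.4
EOQ = sqrt(2032024.4) = 1425.5 units

1425.5 units


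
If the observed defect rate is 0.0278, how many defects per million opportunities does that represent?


DPMO = defect_rate * 1000000 = 0.0278 * 1000000

27800


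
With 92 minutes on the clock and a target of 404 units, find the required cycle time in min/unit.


Formula: CT = Available Time / Number of Units
CT = 92 min / 404 units
CT = 0.23 min/unit

0.23 min/unit


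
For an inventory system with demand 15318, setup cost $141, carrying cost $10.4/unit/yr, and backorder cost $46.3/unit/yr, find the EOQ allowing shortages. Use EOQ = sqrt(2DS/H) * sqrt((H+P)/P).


Formula: EOQ* = sqrt(2DS/H) * sqrt((H+P)/P)
Base EOQ = sqrt(2*15318*141/10.4) = 644.48 units
Correction = sqrt((10.4+46.3)/46.3) = 1.10663
EOQ* = 644.48 * 1.10663 = 713.2 units

713.2 units


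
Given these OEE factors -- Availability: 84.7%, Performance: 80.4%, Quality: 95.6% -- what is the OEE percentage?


Formula: OEE = Availability * Performance * Quality / 10000
A * P = 84.7% * 80.4% / 100 = 68.1%
OEE = 68.1% * 95.6% / 100 = 65.1%

65.1%


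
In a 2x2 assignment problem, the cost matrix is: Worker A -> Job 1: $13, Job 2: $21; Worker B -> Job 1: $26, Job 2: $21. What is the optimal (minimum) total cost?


Option 1: A->1 + B->2 = $13 + $21 = $34
Option 2: A->2 + B->1 = $21 + $26 = $47
Min cost = min($34, $47) = $34

$34


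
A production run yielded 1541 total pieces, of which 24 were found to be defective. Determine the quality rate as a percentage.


Formula: Quality Rate = Good Pieces / Total Pieces * 100
Good pieces = 1541 - 24 = 1517
QR = 1517 / 1541 * 100 = 98.4%

98.4%


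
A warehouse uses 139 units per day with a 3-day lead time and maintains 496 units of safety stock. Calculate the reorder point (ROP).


Formula: ROP = (Daily Demand * Lead Time) + Safety Stock
Demand during lead time = 139 * 3 = 417 units
ROP = 417 + 496 = 913 units

913 units


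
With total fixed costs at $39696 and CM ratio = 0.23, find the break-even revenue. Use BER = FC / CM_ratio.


Formula: BER = Fixed Costs / Contribution Margin Ratio
BER = $39696 / 0.23
BER = $172591.30 (to the nearest cent)

$172591.30


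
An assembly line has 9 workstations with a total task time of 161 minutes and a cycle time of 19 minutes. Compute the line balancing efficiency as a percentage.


Formula: Efficiency = Sum of Task Times / (N_stations * CT) * 100
Total station capacity = 9 stations * 19 min = 171 min
Efficiency = 161 / 171 * 100 = 94.2%

94.2%
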